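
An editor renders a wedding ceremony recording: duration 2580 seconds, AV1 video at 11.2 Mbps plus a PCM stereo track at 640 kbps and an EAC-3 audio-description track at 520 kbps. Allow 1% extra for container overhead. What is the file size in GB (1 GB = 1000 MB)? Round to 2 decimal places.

4.03 GB

Audio total: 640 + 520 = 1160 kbps = 1.160 Mbps.
Total bitrate: 11.2 + 1.160 = 12.360 Mbps.
Stream data: 12.360 Mbps × 2580 s = 31888.8 Mb.
With 1% container overhead: ×1.01.
32,208 Mb ÷ 8 = 4,026 MB → 4.026 GB.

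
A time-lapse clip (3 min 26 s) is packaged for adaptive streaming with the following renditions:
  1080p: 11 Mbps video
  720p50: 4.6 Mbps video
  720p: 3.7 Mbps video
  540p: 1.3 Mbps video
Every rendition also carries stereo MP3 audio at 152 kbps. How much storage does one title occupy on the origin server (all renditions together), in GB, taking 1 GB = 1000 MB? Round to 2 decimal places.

3 min 26 s = 206 s
Audio: 152 kbps = 0.152 Mbps.
Sum of rendition bitrates: (11+0.152) + (4.6+0.152) + (3.7+0.152) + (1.3+0.152) = 21.208 Mbps.
× 206 s = 4,369 Mb = 546.1 MB = 0.5461 GB.

0.55 GB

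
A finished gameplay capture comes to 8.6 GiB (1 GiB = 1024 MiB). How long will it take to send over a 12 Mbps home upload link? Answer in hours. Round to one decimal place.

1.7 hours

File: 8.6 GiB = 73873.4 Mb.
At 12 Mbps: 73873.4 / 12 = 6156.1 s ≈ 1.71 hours.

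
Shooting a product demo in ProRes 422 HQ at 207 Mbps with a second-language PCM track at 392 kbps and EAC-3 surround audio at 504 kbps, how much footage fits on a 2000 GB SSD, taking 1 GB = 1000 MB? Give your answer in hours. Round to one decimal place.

21.4 hours

Audio total: 392 + 504 = 896 kbps = 0.896 Mbps.
Total bitrate: 207 + 0.896 = 207.896 Mbps.
Capacity: 2000 GB = 16,000,000 Mb.
Recording time: 16,000,000 / 207.896 = 76,962 s ≈ 21.4 hours.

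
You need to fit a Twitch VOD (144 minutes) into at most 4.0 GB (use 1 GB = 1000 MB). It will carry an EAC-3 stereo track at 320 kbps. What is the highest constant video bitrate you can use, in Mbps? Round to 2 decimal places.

Budget: 4.0 GB = 32000.0 Mb.
144 min = 8640 s
Total bitrate budget: 32000.0 Mb / 8640 s = 3.704 Mbps.
Audio: 320 kbps = 0.320 Mbps.
Video: 3.704 − 0.320 = 3.384 Mbps.

3.38 Mbps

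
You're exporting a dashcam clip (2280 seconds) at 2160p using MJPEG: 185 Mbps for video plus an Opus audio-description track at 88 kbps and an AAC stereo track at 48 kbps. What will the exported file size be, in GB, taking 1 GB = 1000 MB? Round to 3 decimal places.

Audio total: 88 + 48 = 136 kbps = 0.136 Mbps.
Total bitrate: 185 + 0.136 = 185.136 Mbps.
Stream data: 185.136 Mbps × 2280 s = 422110.1 Mb.
422,110 Mb ÷ 8 = 52,764 MB → 52.76 GB.

52.764 GB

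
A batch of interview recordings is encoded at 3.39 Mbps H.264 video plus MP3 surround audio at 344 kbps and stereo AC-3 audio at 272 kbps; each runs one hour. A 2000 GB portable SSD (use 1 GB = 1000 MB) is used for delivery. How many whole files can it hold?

1109

1 h = 3600 s
Audio total: 344 + 272 = 616 kbps = 0.616 Mbps.
Total bitrate: 4.006 Mbps.
Per item: 4.006 Mbps × 3600 s = 14,422 Mb = 1,803 MB.
Capacity: 2000 GB = 16,000,000 Mb; 1109.45 items → 1109 complete.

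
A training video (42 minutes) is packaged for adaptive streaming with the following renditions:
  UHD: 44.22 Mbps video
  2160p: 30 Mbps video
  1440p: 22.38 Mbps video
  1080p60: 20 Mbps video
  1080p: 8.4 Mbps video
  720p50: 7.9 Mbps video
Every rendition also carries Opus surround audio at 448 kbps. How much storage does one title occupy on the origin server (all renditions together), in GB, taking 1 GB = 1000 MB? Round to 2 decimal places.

42.71 GB

42 min = 2520 s
Audio: 448 kbps = 0.448 Mbps.
Sum of rendition bitrates: (44.22+0.448) + (30+0.448) + (22.38+0.448) + (20+0.448) + (8.4+0.448) + (7.9+0.448) = 135.588 Mbps.
× 2520 s = 341,682 Mb = 42,710 MB = 42.71 GB.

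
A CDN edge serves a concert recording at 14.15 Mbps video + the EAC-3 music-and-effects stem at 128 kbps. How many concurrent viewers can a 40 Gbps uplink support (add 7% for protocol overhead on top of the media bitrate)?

Audio: 128 kbps = 0.128 Mbps.
Per-viewer media rate: 14.278 Mbps.
On the wire with 7% overhead: 15.277 Mbps.
40 Gbps = 40,000 Mbps; 40,000 / 15.277 = 2618.24 → 2618 viewers.

2618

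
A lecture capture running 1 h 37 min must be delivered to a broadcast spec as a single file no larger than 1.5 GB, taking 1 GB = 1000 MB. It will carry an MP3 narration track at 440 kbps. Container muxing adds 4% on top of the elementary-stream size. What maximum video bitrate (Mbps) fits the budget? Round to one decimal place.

Budget: 1.5 GB = 12000.0 Mb.
Stream payload after overhead: 12000.0 / 1.04 = 11538.5 Mb.
1 h 37 min = 97 min = 5820 s
Total bitrate budget: 11538.5 Mb / 5820 s = 1.983 Mbps.
Audio: 440 kbps = 0.440 Mbps.
Video: 1.983 − 0.440 = 1.543 Mbps.

1.5 Mbps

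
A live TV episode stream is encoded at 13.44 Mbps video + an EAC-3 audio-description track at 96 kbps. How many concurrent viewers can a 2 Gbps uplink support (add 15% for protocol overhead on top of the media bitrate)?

Audio: 96 kbps = 0.096 Mbps.
Per-viewer media rate: 13.536 Mbps.
On the wire with 15% overhead: 15.566 Mbps.
2 Gbps = 2,000 Mbps; 2,000 / 15.566 = 128.48 → 128 viewers.

128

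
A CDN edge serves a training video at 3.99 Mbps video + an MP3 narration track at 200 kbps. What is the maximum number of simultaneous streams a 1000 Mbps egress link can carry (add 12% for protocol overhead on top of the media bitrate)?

Audio: 200 kbps = 0.200 Mbps.
Per-viewer media rate: 4.190 Mbps.
On the wire with 12% overhead: 4.693 Mbps.
1000 Mbps = 1,000 Mbps; 1,000 / 4.693 = 213.09 → 213 viewers.

213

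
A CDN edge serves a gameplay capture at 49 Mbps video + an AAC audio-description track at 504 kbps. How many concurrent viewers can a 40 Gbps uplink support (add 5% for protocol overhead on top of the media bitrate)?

769

Audio: 504 kbps = 0.504 Mbps.
Per-viewer media rate: 49.504 Mbps.
On the wire with 5% overhead: 51.979 Mbps.
40 Gbps = 40,000 Mbps; 40,000 / 51.979 = 769.54 → 769 viewers.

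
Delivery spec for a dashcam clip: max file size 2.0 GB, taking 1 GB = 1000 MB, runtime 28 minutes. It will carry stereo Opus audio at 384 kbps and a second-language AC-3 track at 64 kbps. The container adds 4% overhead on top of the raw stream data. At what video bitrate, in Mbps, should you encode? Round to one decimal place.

Budget: 2.0 GB = 16000.0 Mb.
Stream payload after overhead: 16000.0 / 1.04 = 15384.6 Mb.
28 min = 1680 s
Total bitrate budget: 15384.6 Mb / 1680 s = 9.158 Mbps.
Audio total: 384 + 64 = 448 kbps = 0.448 Mbps.
Video: 9.158 − 0.448 = 8.710 Mbps.

8.7 Mbps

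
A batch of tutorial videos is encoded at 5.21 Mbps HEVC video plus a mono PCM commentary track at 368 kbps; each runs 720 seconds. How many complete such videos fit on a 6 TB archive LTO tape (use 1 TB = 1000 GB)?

11951

Audio: 368 kbps = 0.368 Mbps.
Total bitrate: 5.578 Mbps.
Per item: 5.578 Mbps × 720 s = 4,016 Mb = 502.0 MB.
Capacity: 6 TB = 48,000,000 Mb; 11951.72 items → 11951 complete.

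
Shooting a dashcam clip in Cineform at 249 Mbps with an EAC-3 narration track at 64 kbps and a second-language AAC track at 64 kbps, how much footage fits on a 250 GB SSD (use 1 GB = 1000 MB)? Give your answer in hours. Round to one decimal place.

Audio total: 64 + 64 = 128 kbps = 0.128 Mbps.
Total bitrate: 249 + 0.128 = 249.128 Mbps.
Capacity: 250 GB = 2,000,000 Mb.
Recording time: 2,000,000 / 249.128 = 8,028 s ≈ 2.23 hours.

2.2 hours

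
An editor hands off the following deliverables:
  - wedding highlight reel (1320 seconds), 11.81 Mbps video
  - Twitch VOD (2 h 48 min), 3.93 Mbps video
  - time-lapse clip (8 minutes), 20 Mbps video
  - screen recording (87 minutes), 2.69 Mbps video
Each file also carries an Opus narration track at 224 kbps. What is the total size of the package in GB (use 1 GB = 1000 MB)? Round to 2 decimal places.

Audio: 224 kbps = 0.224 Mbps.
wedding highlight reel: 12.034 Mbps × 1320 s = 15884.9 Mb
Twitch VOD: 4.154 Mbps × 10080 s = 41872.3 Mb
time-lapse clip: 20.224 Mbps × 480 s = 9707.5 Mb
screen recording: 2.914 Mbps × 5220 s = 15211.1 Mb
Total: 82675.8 Mb = 10334.5 MB.
= 10.33 GB.

10.33 GB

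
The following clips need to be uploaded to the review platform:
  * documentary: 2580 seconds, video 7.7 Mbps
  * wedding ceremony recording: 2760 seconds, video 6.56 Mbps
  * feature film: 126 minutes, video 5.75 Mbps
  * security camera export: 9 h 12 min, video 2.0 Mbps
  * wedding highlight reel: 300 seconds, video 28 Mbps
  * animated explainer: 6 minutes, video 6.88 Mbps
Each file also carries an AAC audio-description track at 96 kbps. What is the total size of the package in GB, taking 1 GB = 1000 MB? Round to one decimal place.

Audio: 96 kbps = 0.096 Mbps.
documentary: 7.796 Mbps × 2580 s = 20113.7 Mb
wedding ceremony recording: 6.656 Mbps × 2760 s = 18370.6 Mb
feature film: 5.846 Mbps × 7560 s = 44195.8 Mb
security camera export: 2.096 Mbps × 33120 s = 69419.5 Mb
wedding highlight reel: 28.096 Mbps × 300 s = 8428.8 Mb
animated explainer: 6.976 Mbps × 360 s = 2511.4 Mb
Total: 163039.7 Mb = 20380.0 MB.
= 20.38 GB.

20.4 GB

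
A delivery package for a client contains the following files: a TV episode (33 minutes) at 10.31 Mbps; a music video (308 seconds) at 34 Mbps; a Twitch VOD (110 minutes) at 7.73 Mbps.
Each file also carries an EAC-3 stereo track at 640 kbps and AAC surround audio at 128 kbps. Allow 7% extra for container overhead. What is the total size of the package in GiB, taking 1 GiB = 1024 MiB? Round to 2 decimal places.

11.05 GiB

Audio total: 640 + 128 = 768 kbps = 0.768 Mbps.
TV episode: 11.078 Mbps × 1980 s × 1.07 = 23469.9 Mb
music video: 34.768 Mbps × 308 s × 1.07 = 11458.1 Mb
Twitch VOD: 8.498 Mbps × 6600 s × 1.07 = 60012.9 Mb
Total: 94940.9 Mb = 11867.6 MB.
= 11.05 GiB.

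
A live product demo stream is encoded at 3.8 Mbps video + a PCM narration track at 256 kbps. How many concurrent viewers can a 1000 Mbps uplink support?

246

Audio: 256 kbps = 0.256 Mbps.
Per-viewer media rate: 4.056 Mbps.
1000 Mbps = 1,000 Mbps; 1,000 / 4.056 = 246.55 → 246 viewers.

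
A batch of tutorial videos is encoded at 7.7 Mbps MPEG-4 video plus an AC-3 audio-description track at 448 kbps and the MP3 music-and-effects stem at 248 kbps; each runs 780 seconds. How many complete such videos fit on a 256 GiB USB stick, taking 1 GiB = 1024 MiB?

335

Audio total: 448 + 248 = 696 kbps = 0.696 Mbps.
Total bitrate: 8.396 Mbps.
Per item: 8.396 Mbps × 780 s = 6,549 Mb = 818.6 MB.
Capacity: 256 GiB = 2,199,023 Mb; 335.79 items → 335 complete.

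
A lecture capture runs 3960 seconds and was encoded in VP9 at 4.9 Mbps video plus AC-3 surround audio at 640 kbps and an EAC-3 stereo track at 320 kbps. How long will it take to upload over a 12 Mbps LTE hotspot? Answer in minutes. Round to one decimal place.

32.2 minutes

Audio total: 640 + 320 = 960 kbps = 0.960 Mbps.
Total bitrate: 5.860 Mbps.
File: 5.860 Mbps × 3960 s = 23205.6 Mb.
At 12 Mbps: 23205.6 / 12 = 1933.8 s ≈ 32.2 minutes.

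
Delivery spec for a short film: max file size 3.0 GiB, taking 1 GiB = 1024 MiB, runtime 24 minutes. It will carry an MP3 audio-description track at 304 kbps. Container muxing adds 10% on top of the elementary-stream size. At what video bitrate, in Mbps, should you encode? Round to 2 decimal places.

Budget: 3.0 GiB = 25769.8 Mb.
Stream payload after overhead: 25769.8 / 1.10 = 23427.1 Mb.
24 min = 1440 s
Total bitrate budget: 23427.1 Mb / 1440 s = 16.269 Mbps.
Audio: 304 kbps = 0.304 Mbps.
Video: 16.269 − 0.304 = 15.965 Mbps.

15.96 Mbps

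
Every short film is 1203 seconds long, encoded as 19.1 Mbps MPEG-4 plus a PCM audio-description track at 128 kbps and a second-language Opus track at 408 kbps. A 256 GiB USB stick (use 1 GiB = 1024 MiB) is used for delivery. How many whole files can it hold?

Audio total: 128 + 408 = 536 kbps = 0.536 Mbps.
Total bitrate: 19.636 Mbps.
Per item: 19.636 Mbps × 1203 s = 23,622 Mb = 2,953 MB.
Capacity: 256 GiB = 2,199,023 Mb; 93.09 items → 93 complete.

93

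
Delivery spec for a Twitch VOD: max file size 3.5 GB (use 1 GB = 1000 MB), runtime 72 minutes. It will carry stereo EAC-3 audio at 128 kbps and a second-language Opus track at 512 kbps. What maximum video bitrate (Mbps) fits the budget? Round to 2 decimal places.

Budget: 3.5 GB = 28000.0 Mb.
72 min = 4320 s
Total bitrate budget: 28000.0 Mb / 4320 s = 6.481 Mbps.
Audio total: 128 + 512 = 640 kbps = 0.640 Mbps.
Video: 6.481 − 0.640 = 5.841 Mbps.

5.84 Mbps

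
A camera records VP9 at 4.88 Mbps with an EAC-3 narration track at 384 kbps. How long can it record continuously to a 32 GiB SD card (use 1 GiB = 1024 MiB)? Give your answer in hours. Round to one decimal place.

14.5 hours

Audio: 384 kbps = 0.384 Mbps.
Total bitrate: 4.88 + 0.384 = 5.264 Mbps.
Capacity: 32 GiB = 274,878 Mb.
Recording time: 274,878 / 5.264 = 52,218 s ≈ 14.5 hours.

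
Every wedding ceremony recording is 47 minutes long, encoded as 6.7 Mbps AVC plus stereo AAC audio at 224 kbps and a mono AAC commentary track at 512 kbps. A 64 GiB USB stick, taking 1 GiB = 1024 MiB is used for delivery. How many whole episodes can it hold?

47 min = 2820 s
Audio total: 224 + 512 = 736 kbps = 0.736 Mbps.
Total bitrate: 7.436 Mbps.
Per item: 7.436 Mbps × 2820 s = 20,970 Mb = 2,621 MB.
Capacity: 64 GiB = 549,756 Mb; 26.22 items → 26 complete.

26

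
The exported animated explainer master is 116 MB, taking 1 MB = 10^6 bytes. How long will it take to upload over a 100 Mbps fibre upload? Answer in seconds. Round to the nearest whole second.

9 seconds

File: 116 MB = 928.0 Mb.
At 100 Mbps: 928.0 / 100 = 9.3 s ≈ 9.28 seconds.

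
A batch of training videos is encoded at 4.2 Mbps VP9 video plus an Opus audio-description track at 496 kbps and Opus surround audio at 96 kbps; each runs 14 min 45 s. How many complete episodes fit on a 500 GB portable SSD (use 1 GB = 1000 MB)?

943

14 min 45 s = 885 s
Audio total: 496 + 96 = 592 kbps = 0.592 Mbps.
Total bitrate: 4.792 Mbps.
Per item: 4.792 Mbps × 885 s = 4,241 Mb = 530.1 MB.
Capacity: 500 GB = 4,000,000 Mb; 943.19 items → 943 complete.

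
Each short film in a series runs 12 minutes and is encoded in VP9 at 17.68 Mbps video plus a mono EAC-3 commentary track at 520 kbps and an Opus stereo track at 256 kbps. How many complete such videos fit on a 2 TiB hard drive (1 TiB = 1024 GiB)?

1323

12 min = 720 s
Audio total: 520 + 256 = 776 kbps = 0.776 Mbps.
Total bitrate: 18.456 Mbps.
Per item: 18.456 Mbps × 720 s = 13,288 Mb = 1,661 MB.
Capacity: 2 TiB = 17,592,186 Mb; 1323.88 items → 1323 complete.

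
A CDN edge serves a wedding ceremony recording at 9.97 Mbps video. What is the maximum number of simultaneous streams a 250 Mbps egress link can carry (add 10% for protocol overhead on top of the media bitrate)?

22

On the wire with 10% overhead: 10.967 Mbps.
250 Mbps = 250.0 Mbps; 250.0 / 10.967 = 22.80 → 22 viewers.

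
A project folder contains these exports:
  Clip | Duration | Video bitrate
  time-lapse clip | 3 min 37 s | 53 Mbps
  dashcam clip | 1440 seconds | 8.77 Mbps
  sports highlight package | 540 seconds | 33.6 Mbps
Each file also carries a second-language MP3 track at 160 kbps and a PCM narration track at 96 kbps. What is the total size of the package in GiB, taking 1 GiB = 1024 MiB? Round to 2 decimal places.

4.99 GiB

Audio total: 160 + 96 = 256 kbps = 0.256 Mbps.
time-lapse clip: 53.256 Mbps × 217 s = 11556.6 Mb
dashcam clip: 9.026 Mbps × 1440 s = 12997.4 Mb
sports highlight package: 33.856 Mbps × 540 s = 18282.2 Mb
Total: 42836.2 Mb = 5354.5 MB.
= 4.987 GiB.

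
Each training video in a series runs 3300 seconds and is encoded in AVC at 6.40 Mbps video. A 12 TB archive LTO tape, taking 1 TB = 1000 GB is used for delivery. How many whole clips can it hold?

Per item: 6.400 Mbps × 3300 s = 21,120 Mb = 2,640 MB.
Capacity: 12 TB = 96,000,000 Mb; 4545.45 items → 4545 complete.

4545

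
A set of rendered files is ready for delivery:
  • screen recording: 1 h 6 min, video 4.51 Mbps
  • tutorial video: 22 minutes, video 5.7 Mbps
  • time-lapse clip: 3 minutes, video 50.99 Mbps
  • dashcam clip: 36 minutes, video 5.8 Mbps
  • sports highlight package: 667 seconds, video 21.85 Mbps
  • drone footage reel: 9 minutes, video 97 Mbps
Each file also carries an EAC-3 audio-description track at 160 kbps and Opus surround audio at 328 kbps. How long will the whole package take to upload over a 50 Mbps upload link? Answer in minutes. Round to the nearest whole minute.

39 minutes

Audio total: 160 + 328 = 488 kbps = 0.488 Mbps.
screen recording: 4.998 Mbps × 3960 s = 19792.1 Mb
tutorial video: 6.188 Mbps × 1320 s = 8168.2 Mb
time-lapse clip: 51.478 Mbps × 180 s = 9266.0 Mb
dashcam clip: 6.288 Mbps × 2160 s = 13582.1 Mb
sports highlight package: 22.338 Mbps × 667 s = 14899.4 Mb
drone footage reel: 97.488 Mbps × 540 s = 52643.5 Mb
Total: 118351.3 Mb = 14793.9 MB.
At 50 Mbps: 118351.3 / 50 = 2367 s ≈ 39.5 minutes.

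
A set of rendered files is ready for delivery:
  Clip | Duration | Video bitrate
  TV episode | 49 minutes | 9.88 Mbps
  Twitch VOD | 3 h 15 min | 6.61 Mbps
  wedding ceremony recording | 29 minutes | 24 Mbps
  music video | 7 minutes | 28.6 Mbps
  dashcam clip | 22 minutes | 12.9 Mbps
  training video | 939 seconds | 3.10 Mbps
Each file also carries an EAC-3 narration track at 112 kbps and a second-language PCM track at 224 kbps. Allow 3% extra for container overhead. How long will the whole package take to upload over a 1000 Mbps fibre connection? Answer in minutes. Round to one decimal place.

3.2 minutes

Audio total: 112 + 224 = 336 kbps = 0.336 Mbps.
TV episode: 10.216 Mbps × 2940 s × 1.03 = 30936.1 Mb
Twitch VOD: 6.946 Mbps × 11700 s × 1.03 = 83706.2 Mb
wedding ceremony recording: 24.336 Mbps × 1740 s × 1.03 = 43615.0 Mb
music video: 28.936 Mbps × 420 s × 1.03 = 12517.7 Mb
dashcam clip: 13.236 Mbps × 1320 s × 1.03 = 17995.7 Mb
training video: 3.436 Mbps × 939 s × 1.03 = 3323.2 Mb
Total: 192093.9 Mb = 24011.7 MB.
At 1000 Mbps: 192093.9 / 1000 = 192 s ≈ 3.2 minutes.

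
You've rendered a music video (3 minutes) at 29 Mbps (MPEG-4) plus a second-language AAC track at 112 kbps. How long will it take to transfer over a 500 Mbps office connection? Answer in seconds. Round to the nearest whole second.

10 seconds

3 min = 180 s
Audio: 112 kbps = 0.112 Mbps.
Total bitrate: 29.112 Mbps.
File: 29.112 Mbps × 180 s = 5240.2 Mb.
At 500 Mbps: 5240.2 / 500 = 10.5 s ≈ 10.5 seconds.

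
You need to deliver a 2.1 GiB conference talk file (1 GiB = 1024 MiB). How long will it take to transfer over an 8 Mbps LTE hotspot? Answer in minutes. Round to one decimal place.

37.6 minutes

File: 2.1 GiB = 18038.9 Mb.
At 8 Mbps: 18038.9 / 8 = 2254.9 s ≈ 37.6 minutes.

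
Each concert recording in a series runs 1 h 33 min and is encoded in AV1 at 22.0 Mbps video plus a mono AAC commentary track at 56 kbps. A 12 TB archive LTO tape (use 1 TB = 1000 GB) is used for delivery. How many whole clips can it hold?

780

1 h 33 min = 93 min = 5580 s
Audio: 56 kbps = 0.056 Mbps.
Total bitrate: 22.056 Mbps.
Per item: 22.056 Mbps × 5580 s = 123,072 Mb = 15,384 MB.
Capacity: 12 TB = 96,000,000 Mb; 780.03 items → 780 complete.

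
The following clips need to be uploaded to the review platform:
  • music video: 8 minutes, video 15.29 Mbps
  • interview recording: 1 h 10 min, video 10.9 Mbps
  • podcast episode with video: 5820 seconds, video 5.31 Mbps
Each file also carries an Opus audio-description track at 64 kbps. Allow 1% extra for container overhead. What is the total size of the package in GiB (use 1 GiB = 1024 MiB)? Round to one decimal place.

10.0 GiB

Audio: 64 kbps = 0.064 Mbps.
music video: 15.354 Mbps × 480 s × 1.01 = 7443.6 Mb
interview recording: 10.964 Mbps × 4200 s × 1.01 = 46509.3 Mb
podcast episode with video: 5.374 Mbps × 5820 s × 1.01 = 31589.4 Mb
Total: 85542.4 Mb = 10692.8 MB.
= 9.958 GiB.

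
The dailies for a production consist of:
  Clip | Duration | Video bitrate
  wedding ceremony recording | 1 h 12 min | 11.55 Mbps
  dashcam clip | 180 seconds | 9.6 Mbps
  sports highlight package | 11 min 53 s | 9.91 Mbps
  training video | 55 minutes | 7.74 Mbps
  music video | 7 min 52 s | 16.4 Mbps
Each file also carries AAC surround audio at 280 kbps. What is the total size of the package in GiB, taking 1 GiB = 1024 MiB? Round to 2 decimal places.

Audio: 280 kbps = 0.280 Mbps.
wedding ceremony recording: 11.830 Mbps × 4320 s = 51105.6 Mb
dashcam clip: 9.880 Mbps × 180 s = 1778.4 Mb
sports highlight package: 10.190 Mbps × 713 s = 7265.5 Mb
training video: 8.020 Mbps × 3300 s = 26466.0 Mb
music video: 16.680 Mbps × 472 s = 7873.0 Mb
Total: 94488.4 Mb = 11811.1 MB.
= 11.00 GiB.

11.00 GiB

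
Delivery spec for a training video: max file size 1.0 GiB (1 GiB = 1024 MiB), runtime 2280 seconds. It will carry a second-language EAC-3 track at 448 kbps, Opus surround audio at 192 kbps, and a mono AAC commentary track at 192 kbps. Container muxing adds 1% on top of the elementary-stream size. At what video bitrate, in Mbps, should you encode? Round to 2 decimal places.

Budget: 1.0 GiB = 8589.9 Mb.
Stream payload after overhead: 8589.9 / 1.01 = 8504.9 Mb.
Total bitrate budget: 8504.9 Mb / 2280 s = 3.730 Mbps.
Audio total: 448 + 192 + 192 = 832 kbps = 0.832 Mbps.
Video: 3.730 − 0.832 = 2.898 Mbps.

2.90 Mbps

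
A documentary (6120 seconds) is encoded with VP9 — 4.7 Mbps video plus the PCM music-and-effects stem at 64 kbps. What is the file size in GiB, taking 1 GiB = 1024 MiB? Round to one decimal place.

3.4 GiB

Audio: 64 kbps = 0.064 Mbps.
Total bitrate: 4.7 + 0.064 = 4.764 Mbps.
Stream data: 4.764 Mbps × 6120 s = 29155.7 Mb.
29,156 Mb = 3,644,460,000 bytes ÷ 1,073,741,824 = 3.394 GiB.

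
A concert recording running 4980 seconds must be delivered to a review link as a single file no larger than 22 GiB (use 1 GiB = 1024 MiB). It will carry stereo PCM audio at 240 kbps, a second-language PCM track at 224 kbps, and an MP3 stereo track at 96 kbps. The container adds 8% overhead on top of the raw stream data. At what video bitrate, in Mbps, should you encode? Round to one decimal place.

34.6 Mbps

Budget: 22 GiB = 188978.6 Mb.
Stream payload after overhead: 188978.6 / 1.08 = 174980.1 Mb.
Total bitrate budget: 174980.1 Mb / 4980 s = 35.137 Mbps.
Audio total: 240 + 224 + 96 = 560 kbps = 0.560 Mbps.
Video: 35.137 − 0.560 = 34.577 Mbps.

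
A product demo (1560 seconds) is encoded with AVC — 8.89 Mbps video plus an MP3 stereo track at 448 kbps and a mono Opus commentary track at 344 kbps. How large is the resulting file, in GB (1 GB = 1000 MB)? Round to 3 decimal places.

1.888 GB

Audio total: 448 + 344 = 792 kbps = 0.792 Mbps.
Total bitrate: 8.89 + 0.792 = 9.682 Mbps.
Stream data: 9.682 Mbps × 1560 s = 15103.9 Mb.
15,104 Mb ÷ 8 = 1,888 MB → 1.888 GB.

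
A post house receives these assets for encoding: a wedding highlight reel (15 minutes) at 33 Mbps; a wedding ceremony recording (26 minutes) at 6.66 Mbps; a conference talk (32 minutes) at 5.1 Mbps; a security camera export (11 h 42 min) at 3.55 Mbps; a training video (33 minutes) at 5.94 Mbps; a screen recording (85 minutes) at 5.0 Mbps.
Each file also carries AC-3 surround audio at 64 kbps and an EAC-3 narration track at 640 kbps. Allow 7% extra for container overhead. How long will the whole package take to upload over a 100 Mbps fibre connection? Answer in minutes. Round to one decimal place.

48.9 minutes

Audio total: 64 + 640 = 704 kbps = 0.704 Mbps.
wedding highlight reel: 33.704 Mbps × 900 s × 1.07 = 32457.0 Mb
wedding ceremony recording: 7.364 Mbps × 1560 s × 1.07 = 12292.0 Mb
conference talk: 5.804 Mbps × 1920 s × 1.07 = 11923.7 Mb
security camera export: 4.254 Mbps × 42120 s × 1.07 = 191721.0 Mb
training video: 6.644 Mbps × 1980 s × 1.07 = 14076.0 Mb
screen recording: 5.704 Mbps × 5100 s × 1.07 = 31126.7 Mb
Total: 293596.4 Mb = 36699.5 MB.
At 100 Mbps: 293596.4 / 100 = 2936 s ≈ 48.9 minutes.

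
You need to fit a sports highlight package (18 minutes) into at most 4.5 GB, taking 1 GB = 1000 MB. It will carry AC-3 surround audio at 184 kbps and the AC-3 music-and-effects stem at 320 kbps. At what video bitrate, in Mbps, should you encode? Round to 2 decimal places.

32.83 Mbps

Budget: 4.5 GB = 36000.0 Mb.
18 min = 1080 s
Total bitrate budget: 36000.0 Mb / 1080 s = 33.333 Mbps.
Audio total: 184 + 320 = 504 kbps = 0.504 Mbps.
Video: 33.333 − 0.504 = 32.829 Mbps.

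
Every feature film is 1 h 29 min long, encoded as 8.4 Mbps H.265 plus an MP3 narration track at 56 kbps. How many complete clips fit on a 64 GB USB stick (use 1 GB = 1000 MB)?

11

1 h 29 min = 89 min = 5340 s
Audio: 56 kbps = 0.056 Mbps.
Total bitrate: 8.456 Mbps.
Per item: 8.456 Mbps × 5340 s = 45,155 Mb = 5,644 MB.
Capacity: 64 GB = 512,000 Mb; 11.34 items → 11 complete.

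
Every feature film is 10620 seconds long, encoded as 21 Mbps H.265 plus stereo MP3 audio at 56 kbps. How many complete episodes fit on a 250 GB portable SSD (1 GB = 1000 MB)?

Audio: 56 kbps = 0.056 Mbps.
Total bitrate: 21.056 Mbps.
Per item: 21.056 Mbps × 10620 s = 223,615 Mb = 27,952 MB.
Capacity: 250 GB = 2,000,000 Mb; 8.94 items → 8 complete.

8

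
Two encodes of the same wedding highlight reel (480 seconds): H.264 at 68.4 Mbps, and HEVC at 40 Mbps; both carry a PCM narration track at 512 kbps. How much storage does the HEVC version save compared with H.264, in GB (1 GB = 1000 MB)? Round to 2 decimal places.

Audio: 512 kbps = 0.512 Mbps.
H.264: 68.912 Mbps × 480 s = 33077.8 Mb = 4.135 GB.
HEVC: 40.512 Mbps × 480 s = 19445.8 Mb = 2.431 GB.
Saving: 4.135 − 2.431 = 1.704 GB.

1.70 GB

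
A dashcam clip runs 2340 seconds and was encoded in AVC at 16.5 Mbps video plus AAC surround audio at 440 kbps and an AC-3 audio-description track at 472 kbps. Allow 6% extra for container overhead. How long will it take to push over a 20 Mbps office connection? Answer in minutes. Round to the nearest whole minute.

Audio total: 440 + 472 = 912 kbps = 0.912 Mbps.
Total bitrate: 17.412 Mbps.
File: 17.412 Mbps × 2340 s = 40744.1 Mb.
With 6% container overhead: ×1.06. → 43188.7 Mb.
At 20 Mbps: 43188.7 / 20 = 2159.4 s ≈ 36 minutes.

36 minutes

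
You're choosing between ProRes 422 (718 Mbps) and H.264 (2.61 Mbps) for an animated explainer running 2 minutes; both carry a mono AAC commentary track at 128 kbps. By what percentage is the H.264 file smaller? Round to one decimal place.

99.6%

2 min = 120 s
Audio: 128 kbps = 0.128 Mbps.
ProRes 422: 718.128 Mbps × 120 s = 86175.4 Mb = 10.772 GB.
H.264: 2.738 Mbps × 120 s = 328.6 Mb = 0.041 GB.
Reduction: (1 − 0.041/10.772) × 100 = 99.62%.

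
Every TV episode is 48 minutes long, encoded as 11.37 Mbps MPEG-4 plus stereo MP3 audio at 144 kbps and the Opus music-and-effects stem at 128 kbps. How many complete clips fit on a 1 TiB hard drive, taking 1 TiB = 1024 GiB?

48 min = 2880 s
Audio total: 144 + 128 = 272 kbps = 0.272 Mbps.
Total bitrate: 11.642 Mbps.
Per item: 11.642 Mbps × 2880 s = 33,529 Mb = 4,191 MB.
Capacity: 1 TiB = 8,796,093 Mb; 262.34 items → 262 complete.

262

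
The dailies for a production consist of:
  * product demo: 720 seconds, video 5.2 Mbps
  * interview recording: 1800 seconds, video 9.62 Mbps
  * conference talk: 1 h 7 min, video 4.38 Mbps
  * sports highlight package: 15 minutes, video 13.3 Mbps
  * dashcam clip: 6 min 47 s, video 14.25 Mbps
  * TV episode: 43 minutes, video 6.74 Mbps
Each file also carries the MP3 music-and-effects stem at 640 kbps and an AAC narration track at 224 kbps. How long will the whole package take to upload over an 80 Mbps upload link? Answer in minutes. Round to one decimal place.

Audio total: 640 + 224 = 864 kbps = 0.864 Mbps.
product demo: 6.064 Mbps × 720 s = 4366.1 Mb
interview recording: 10.484 Mbps × 1800 s = 18871.2 Mb
conference talk: 5.244 Mbps × 4020 s = 21080.9 Mb
sports highlight package: 14.164 Mbps × 900 s = 12747.6 Mb
dashcam clip: 15.114 Mbps × 407 s = 6151.4 Mb
TV episode: 7.604 Mbps × 2580 s = 19618.3 Mb
Total: 82835.5 Mb = 10354.4 MB.
At 80 Mbps: 82835.5 / 80 = 1035 s ≈ 17.3 minutes.

17.3 minutes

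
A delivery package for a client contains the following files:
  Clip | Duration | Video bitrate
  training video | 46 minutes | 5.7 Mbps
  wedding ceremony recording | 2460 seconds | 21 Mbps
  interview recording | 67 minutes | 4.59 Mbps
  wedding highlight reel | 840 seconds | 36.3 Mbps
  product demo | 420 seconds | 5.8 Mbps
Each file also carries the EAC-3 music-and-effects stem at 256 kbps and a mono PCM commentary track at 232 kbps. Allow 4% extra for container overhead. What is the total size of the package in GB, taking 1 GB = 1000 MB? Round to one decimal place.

16.1 GB

Audio total: 256 + 232 = 488 kbps = 0.488 Mbps.
training video: 6.188 Mbps × 2760 s × 1.04 = 17762.0 Mb
wedding ceremony recording: 21.488 Mbps × 2460 s × 1.04 = 54974.9 Mb
interview recording: 5.078 Mbps × 4020 s × 1.04 = 21230.1 Mb
wedding highlight reel: 36.788 Mbps × 840 s × 1.04 = 32138.0 Mb
product demo: 6.288 Mbps × 420 s × 1.04 = 2746.6 Mb
Total: 128851.6 Mb = 16106.5 MB.
= 16.11 GB.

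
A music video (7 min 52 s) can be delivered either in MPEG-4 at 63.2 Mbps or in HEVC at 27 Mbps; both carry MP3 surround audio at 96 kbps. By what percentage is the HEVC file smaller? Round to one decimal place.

57.2%

7 min 52 s = 472 s
Audio: 96 kbps = 0.096 Mbps.
MPEG-4: 63.296 Mbps × 472 s = 29875.7 Mb = 3.734 GB.
HEVC: 27.096 Mbps × 472 s = 12789.3 Mb = 1.599 GB.
Reduction: (1 − 1.599/3.734) × 100 = 57.19%.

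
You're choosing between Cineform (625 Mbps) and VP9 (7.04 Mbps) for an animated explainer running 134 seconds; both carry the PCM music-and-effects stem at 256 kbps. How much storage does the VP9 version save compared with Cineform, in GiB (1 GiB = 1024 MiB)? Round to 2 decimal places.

Audio: 256 kbps = 0.256 Mbps.
Cineform: 625.256 Mbps × 134 s = 83784.3 Mb = 9.754 GiB.
VP9: 7.296 Mbps × 134 s = 977.7 Mb = 0.114 GiB.
Saving: 9.754 − 0.114 = 9.640 GiB.

9.64 GiB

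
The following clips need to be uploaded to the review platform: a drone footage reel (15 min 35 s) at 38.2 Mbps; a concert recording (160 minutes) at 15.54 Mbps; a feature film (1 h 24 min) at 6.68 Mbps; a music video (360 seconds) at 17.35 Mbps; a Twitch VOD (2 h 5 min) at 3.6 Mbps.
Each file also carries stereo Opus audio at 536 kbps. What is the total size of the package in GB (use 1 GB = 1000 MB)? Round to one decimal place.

Audio: 536 kbps = 0.536 Mbps.
drone footage reel: 38.736 Mbps × 935 s = 36218.2 Mb
concert recording: 16.076 Mbps × 9600 s = 154329.6 Mb
feature film: 7.216 Mbps × 5040 s = 36368.6 Mb
music video: 17.886 Mbps × 360 s = 6439.0 Mb
Twitch VOD: 4.136 Mbps × 7500 s = 31020.0 Mb
Total: 264375.4 Mb = 33046.9 MB.
= 33.05 GB.

33.0 GB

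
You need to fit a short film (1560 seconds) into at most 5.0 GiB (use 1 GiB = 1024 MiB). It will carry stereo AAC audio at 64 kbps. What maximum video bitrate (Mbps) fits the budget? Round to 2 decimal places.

Budget: 5.0 GiB = 42949.7 Mb.
Total bitrate budget: 42949.7 Mb / 1560 s = 27.532 Mbps.
Audio: 64 kbps = 0.064 Mbps.
Video: 27.532 − 0.064 = 27.468 Mbps.

27.47 Mbps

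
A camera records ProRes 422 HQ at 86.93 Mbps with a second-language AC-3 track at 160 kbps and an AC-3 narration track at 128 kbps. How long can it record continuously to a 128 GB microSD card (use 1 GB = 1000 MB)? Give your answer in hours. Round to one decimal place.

3.3 hours

Audio total: 160 + 128 = 288 kbps = 0.288 Mbps.
Total bitrate: 86.93 + 0.288 = 87.218 Mbps.
Capacity: 128 GB = 1,024,000 Mb.
Recording time: 1,024,000 / 87.218 = 11,741 s ≈ 3.26 hours.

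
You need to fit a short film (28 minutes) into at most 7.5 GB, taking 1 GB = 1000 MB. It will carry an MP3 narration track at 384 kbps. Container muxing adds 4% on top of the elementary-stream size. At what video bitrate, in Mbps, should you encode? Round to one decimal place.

Budget: 7.5 GB = 60000.0 Mb.
Stream payload after overhead: 60000.0 / 1.04 = 57692.3 Mb.
28 min = 1680 s
Total bitrate budget: 57692.3 Mb / 1680 s = 34.341 Mbps.
Audio: 384 kbps = 0.384 Mbps.
Video: 34.341 − 0.384 = 33.957 Mbps.

34.0 Mbps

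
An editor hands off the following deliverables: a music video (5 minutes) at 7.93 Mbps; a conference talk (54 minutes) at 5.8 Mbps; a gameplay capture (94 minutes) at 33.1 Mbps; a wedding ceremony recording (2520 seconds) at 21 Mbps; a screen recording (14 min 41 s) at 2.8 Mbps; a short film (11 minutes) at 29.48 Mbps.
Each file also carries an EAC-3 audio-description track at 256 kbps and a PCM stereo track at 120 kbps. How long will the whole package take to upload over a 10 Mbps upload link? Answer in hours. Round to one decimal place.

8.0 hours

Audio total: 256 + 120 = 376 kbps = 0.376 Mbps.
music video: 8.306 Mbps × 300 s = 2491.8 Mb
conference talk: 6.176 Mbps × 3240 s = 20010.2 Mb
gameplay capture: 33.476 Mbps × 5640 s = 188804.6 Mb
wedding ceremony recording: 21.376 Mbps × 2520 s = 53867.5 Mb
screen recording: 3.176 Mbps × 881 s = 2798.1 Mb
short film: 29.856 Mbps × 660 s = 19705.0 Mb
Total: 287677.2 Mb = 35959.7 MB.
At 10 Mbps: 287677.2 / 10 = 28768 s ≈ 7.99 hours.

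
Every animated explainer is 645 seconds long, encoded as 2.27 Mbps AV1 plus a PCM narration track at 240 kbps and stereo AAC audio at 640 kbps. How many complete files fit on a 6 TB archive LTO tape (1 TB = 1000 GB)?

Audio total: 240 + 640 = 880 kbps = 0.880 Mbps.
Total bitrate: 3.150 Mbps.
Per item: 3.150 Mbps × 645 s = 2,032 Mb = 254.0 MB.
Capacity: 6 TB = 48,000,000 Mb; 23624.95 items → 23624 complete.

23624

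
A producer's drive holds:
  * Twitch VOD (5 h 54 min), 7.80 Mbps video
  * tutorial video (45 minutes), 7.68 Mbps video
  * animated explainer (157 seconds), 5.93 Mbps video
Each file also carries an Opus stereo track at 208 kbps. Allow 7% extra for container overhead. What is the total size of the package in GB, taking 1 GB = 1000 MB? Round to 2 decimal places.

Audio: 208 kbps = 0.208 Mbps.
Twitch VOD: 8.008 Mbps × 21240 s × 1.07 = 181996.2 Mb
tutorial video: 7.888 Mbps × 2700 s × 1.07 = 22788.4 Mb
animated explainer: 6.138 Mbps × 157 s × 1.07 = 1031.1 Mb
Total: 205815.8 Mb = 25727.0 MB.
= 25.73 GB.

25.73 GB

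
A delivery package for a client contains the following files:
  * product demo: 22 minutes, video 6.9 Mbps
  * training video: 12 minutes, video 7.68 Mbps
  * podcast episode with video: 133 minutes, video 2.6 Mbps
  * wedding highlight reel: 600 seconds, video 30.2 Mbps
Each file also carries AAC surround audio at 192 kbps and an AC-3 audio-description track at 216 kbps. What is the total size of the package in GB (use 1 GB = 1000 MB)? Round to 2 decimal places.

Audio total: 192 + 216 = 408 kbps = 0.408 Mbps.
product demo: 7.308 Mbps × 1320 s = 9646.6 Mb
training video: 8.088 Mbps × 720 s = 5823.4 Mb
podcast episode with video: 3.008 Mbps × 7980 s = 24003.8 Mb
wedding highlight reel: 30.608 Mbps × 600 s = 18364.8 Mb
Total: 57838.6 Mb = 7229.8 MB.
= 7.230 GB.

7.23 GB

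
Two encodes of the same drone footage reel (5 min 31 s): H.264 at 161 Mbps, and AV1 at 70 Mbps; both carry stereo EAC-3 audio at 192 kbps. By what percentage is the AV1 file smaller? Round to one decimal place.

5 min 31 s = 331 s
Audio: 192 kbps = 0.192 Mbps.
H.264: 161.192 Mbps × 331 s = 53354.6 Mb = 6.211 GiB.
AV1: 70.192 Mbps × 331 s = 23233.6 Mb = 2.705 GiB.
Reduction: (1 − 2.705/6.211) × 100 = 56.45%.

56.5%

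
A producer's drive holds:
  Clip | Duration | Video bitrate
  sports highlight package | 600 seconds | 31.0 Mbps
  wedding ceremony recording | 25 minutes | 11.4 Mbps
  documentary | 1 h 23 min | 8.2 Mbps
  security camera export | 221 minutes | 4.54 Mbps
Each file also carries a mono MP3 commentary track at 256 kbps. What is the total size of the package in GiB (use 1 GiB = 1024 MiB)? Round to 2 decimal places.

16.52 GiB

Audio: 256 kbps = 0.256 Mbps.
sports highlight package: 31.256 Mbps × 600 s = 18753.6 Mb
wedding ceremony recording: 11.656 Mbps × 1500 s = 17484.0 Mb
documentary: 8.456 Mbps × 4980 s = 42110.9 Mb
security camera export: 4.796 Mbps × 13260 s = 63595.0 Mb
Total: 141943.4 Mb = 17742.9 MB.
= 16.52 GiB.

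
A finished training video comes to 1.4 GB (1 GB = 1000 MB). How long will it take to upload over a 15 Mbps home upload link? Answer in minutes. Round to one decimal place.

File: 1.4 GB = 11200.0 Mb.
At 15 Mbps: 11200.0 / 15 = 746.7 s ≈ 12.4 minutes.

12.4 minutes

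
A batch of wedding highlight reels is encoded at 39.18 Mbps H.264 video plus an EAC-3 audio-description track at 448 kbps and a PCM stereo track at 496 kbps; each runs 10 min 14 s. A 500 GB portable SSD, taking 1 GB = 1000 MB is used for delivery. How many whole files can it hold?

162

10 min 14 s = 614 s
Audio total: 448 + 496 = 944 kbps = 0.944 Mbps.
Total bitrate: 40.124 Mbps.
Per item: 40.124 Mbps × 614 s = 24,636 Mb = 3,080 MB.
Capacity: 500 GB = 4,000,000 Mb; 162.36 items → 162 complete.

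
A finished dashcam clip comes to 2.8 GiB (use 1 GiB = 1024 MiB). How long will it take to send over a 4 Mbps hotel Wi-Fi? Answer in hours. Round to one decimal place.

File: 2.8 GiB = 24051.8 Mb.
At 4 Mbps: 24051.8 / 4 = 6013.0 s ≈ 1.67 hours.

1.7 hours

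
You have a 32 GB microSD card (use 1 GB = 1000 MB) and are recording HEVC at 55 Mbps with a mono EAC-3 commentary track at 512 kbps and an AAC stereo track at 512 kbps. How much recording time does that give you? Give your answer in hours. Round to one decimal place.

1.3 hours

Audio total: 512 + 512 = 1024 kbps = 1.024 Mbps.
Total bitrate: 55 + 1.024 = 56.024 Mbps.
Capacity: 32 GB = 256,000 Mb.
Recording time: 256,000 / 56.024 = 4,569 s ≈ 1.27 hours.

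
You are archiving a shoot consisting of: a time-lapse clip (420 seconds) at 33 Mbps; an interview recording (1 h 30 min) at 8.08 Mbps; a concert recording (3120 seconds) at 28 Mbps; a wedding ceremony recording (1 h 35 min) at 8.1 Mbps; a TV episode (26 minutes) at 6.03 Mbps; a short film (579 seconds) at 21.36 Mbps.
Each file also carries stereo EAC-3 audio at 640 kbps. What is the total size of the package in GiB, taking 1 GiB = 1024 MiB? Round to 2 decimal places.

26.02 GiB

Audio: 640 kbps = 0.640 Mbps.
time-lapse clip: 33.640 Mbps × 420 s = 14128.8 Mb
interview recording: 8.720 Mbps × 5400 s = 47088.0 Mb
concert recording: 28.640 Mbps × 3120 s = 89356.8 Mb
wedding ceremony recording: 8.740 Mbps × 5700 s = 49818.0 Mb
TV episode: 6.670 Mbps × 1560 s = 10405.2 Mb
short film: 22.000 Mbps × 579 s = 12738.0 Mb
Total: 223534.8 Mb = 27941.8 MB.
= 26.02 GiB.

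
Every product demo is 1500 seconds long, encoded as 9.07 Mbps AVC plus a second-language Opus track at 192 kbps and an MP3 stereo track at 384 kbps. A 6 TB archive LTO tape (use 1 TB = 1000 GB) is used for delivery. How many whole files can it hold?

Audio total: 192 + 384 = 576 kbps = 0.576 Mbps.
Total bitrate: 9.646 Mbps.
Per item: 9.646 Mbps × 1500 s = 14,469 Mb = 1,809 MB.
Capacity: 6 TB = 48,000,000 Mb; 3317.44 items → 3317 complete.

3317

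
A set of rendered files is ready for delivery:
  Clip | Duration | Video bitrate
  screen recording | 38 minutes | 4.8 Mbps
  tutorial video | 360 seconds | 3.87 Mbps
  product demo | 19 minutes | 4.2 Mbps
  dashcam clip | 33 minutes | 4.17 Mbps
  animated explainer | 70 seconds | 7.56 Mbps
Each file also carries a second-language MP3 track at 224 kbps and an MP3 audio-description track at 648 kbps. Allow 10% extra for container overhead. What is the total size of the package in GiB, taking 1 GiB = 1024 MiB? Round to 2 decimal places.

Audio total: 224 + 648 = 872 kbps = 0.872 Mbps.
screen recording: 5.672 Mbps × 2280 s × 1.10 = 14225.4 Mb
tutorial video: 4.742 Mbps × 360 s × 1.10 = 1877.8 Mb
product demo: 5.072 Mbps × 1140 s × 1.10 = 6360.3 Mb
dashcam clip: 5.042 Mbps × 1980 s × 1.10 = 10981.5 Mb
animated explainer: 8.432 Mbps × 70 s × 1.10 = 649.3 Mb
Total: 34094.2 Mb = 4261.8 MB.
= 3.969 GiB.

3.97 GiB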